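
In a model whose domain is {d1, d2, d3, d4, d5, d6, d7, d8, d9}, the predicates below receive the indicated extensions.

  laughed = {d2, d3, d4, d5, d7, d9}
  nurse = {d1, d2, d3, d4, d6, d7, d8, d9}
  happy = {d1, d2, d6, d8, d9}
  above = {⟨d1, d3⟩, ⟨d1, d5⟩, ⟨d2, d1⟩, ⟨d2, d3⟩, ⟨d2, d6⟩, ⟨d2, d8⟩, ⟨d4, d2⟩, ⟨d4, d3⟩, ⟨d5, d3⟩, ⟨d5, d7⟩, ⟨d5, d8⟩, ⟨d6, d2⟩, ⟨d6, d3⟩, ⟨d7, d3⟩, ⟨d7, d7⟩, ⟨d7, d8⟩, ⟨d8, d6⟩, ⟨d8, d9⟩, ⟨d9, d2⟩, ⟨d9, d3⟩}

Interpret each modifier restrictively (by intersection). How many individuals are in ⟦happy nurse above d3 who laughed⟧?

⟦above d3⟧ = {x : ⟨x, d3⟩ ∈ ⟦above⟧} = {d1, d2, d4, d5, d6, d7, d9}
⟦who laughed⟧ = ⟦laughed⟧ = {d2, d3, d4, d5, d7, d9}
⟦nurse⟧ = {d1, d2, d3, d4, d6, d7, d8, d9}
… ∩ ⟦above d3⟧ = {d1, d2, d3, d4, d6, d7, d8, d9} ∩ {d1, d2, d4, d5, d6, d7, d9} = {d1, d2, d4, d6, d7, d9}
… ∩ ⟦who laughed⟧ = {d1, d2, d4, d6, d7, d9} ∩ {d2, d3, d4, d5, d7, d9} = {d2, d4, d7, d9}
… ∩ ⟦happy⟧ = {d2, d4, d7, d9} ∩ {d1, d2, d6, d8, d9} = {d2, d9}
⟦happy nurse above d3 who laughed⟧ = {d2, d9}, so the cardinality is 2.

2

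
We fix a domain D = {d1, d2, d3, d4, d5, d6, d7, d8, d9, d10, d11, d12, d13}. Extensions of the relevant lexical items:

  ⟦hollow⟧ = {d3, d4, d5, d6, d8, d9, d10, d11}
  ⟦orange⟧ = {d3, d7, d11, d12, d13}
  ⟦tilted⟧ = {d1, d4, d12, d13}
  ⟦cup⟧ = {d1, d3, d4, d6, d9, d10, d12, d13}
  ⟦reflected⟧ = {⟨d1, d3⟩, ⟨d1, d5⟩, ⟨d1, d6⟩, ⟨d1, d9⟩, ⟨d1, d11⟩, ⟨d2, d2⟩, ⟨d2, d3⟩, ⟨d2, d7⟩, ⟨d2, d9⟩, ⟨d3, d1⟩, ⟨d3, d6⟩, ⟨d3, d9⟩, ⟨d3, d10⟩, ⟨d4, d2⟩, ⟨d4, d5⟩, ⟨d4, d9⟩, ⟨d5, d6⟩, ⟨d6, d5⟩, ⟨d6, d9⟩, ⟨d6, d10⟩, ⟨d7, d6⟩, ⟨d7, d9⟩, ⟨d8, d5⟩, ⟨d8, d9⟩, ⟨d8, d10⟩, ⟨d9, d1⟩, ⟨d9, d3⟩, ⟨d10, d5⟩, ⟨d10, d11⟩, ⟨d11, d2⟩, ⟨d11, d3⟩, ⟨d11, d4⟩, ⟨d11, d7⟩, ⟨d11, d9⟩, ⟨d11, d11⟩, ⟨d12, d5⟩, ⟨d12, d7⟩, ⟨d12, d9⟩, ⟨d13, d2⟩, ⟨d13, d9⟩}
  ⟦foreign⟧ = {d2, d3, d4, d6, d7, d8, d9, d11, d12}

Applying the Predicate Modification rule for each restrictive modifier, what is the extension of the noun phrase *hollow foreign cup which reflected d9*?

{d3, d4, d6}

⟦which reflected d9⟧ = {x : ⟨x, d9⟩ ∈ ⟦reflected⟧} = {d1, d2, d3, d4, d6, d7, d8, d11, d12, d13}
⟦cup⟧ = {d1, d3, d4, d6, d9, d10, d12, d13}
… ∩ ⟦which reflected d9⟧ = {d1, d3, d4, d6, d9, d10, d12, d13} ∩ {d1, d2, d3, d4, d6, d7, d8, d11, d12, d13} = {d1, d3, d4, d6, d12, d13}
… ∩ ⟦hollow⟧ = {d1, d3, d4, d6, d12, d13} ∩ {d3, d4, d5, d6, d8, d9, d10, d11} = {d3, d4, d6}
… ∩ ⟦foreign⟧ = {d3, d4, d6} ∩ {d2, d3, d4, d6, d7, d8, d9, d11, d12} = {d3, d4, d6}
So ⟦hollow foreign cup which reflected d9⟧ = {d3, d4, d6}.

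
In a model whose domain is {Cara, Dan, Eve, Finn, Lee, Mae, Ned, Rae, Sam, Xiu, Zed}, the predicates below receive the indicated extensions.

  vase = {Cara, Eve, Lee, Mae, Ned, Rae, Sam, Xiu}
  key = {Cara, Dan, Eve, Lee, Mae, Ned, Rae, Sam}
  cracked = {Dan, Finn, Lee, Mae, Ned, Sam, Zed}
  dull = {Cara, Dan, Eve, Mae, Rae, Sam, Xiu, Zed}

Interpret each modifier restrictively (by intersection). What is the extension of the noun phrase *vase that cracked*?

{Lee, Mae, Ned, Sam}

⟦that cracked⟧ = ⟦cracked⟧ = {Dan, Finn, Lee, Mae, Ned, Sam, Zed}
⟦vase⟧ = {Cara, Eve, Lee, Mae, Ned, Rae, Sam, Xiu}
… ∩ ⟦that cracked⟧ = {Cara, Eve, Lee, Mae, Ned, Rae, Sam, Xiu} ∩ {Dan, Finn, Lee, Mae, Ned, Sam, Zed} = {Lee, Mae, Ned, Sam}
So ⟦vase that cracked⟧ = {Lee, Mae, Ned, Sam}.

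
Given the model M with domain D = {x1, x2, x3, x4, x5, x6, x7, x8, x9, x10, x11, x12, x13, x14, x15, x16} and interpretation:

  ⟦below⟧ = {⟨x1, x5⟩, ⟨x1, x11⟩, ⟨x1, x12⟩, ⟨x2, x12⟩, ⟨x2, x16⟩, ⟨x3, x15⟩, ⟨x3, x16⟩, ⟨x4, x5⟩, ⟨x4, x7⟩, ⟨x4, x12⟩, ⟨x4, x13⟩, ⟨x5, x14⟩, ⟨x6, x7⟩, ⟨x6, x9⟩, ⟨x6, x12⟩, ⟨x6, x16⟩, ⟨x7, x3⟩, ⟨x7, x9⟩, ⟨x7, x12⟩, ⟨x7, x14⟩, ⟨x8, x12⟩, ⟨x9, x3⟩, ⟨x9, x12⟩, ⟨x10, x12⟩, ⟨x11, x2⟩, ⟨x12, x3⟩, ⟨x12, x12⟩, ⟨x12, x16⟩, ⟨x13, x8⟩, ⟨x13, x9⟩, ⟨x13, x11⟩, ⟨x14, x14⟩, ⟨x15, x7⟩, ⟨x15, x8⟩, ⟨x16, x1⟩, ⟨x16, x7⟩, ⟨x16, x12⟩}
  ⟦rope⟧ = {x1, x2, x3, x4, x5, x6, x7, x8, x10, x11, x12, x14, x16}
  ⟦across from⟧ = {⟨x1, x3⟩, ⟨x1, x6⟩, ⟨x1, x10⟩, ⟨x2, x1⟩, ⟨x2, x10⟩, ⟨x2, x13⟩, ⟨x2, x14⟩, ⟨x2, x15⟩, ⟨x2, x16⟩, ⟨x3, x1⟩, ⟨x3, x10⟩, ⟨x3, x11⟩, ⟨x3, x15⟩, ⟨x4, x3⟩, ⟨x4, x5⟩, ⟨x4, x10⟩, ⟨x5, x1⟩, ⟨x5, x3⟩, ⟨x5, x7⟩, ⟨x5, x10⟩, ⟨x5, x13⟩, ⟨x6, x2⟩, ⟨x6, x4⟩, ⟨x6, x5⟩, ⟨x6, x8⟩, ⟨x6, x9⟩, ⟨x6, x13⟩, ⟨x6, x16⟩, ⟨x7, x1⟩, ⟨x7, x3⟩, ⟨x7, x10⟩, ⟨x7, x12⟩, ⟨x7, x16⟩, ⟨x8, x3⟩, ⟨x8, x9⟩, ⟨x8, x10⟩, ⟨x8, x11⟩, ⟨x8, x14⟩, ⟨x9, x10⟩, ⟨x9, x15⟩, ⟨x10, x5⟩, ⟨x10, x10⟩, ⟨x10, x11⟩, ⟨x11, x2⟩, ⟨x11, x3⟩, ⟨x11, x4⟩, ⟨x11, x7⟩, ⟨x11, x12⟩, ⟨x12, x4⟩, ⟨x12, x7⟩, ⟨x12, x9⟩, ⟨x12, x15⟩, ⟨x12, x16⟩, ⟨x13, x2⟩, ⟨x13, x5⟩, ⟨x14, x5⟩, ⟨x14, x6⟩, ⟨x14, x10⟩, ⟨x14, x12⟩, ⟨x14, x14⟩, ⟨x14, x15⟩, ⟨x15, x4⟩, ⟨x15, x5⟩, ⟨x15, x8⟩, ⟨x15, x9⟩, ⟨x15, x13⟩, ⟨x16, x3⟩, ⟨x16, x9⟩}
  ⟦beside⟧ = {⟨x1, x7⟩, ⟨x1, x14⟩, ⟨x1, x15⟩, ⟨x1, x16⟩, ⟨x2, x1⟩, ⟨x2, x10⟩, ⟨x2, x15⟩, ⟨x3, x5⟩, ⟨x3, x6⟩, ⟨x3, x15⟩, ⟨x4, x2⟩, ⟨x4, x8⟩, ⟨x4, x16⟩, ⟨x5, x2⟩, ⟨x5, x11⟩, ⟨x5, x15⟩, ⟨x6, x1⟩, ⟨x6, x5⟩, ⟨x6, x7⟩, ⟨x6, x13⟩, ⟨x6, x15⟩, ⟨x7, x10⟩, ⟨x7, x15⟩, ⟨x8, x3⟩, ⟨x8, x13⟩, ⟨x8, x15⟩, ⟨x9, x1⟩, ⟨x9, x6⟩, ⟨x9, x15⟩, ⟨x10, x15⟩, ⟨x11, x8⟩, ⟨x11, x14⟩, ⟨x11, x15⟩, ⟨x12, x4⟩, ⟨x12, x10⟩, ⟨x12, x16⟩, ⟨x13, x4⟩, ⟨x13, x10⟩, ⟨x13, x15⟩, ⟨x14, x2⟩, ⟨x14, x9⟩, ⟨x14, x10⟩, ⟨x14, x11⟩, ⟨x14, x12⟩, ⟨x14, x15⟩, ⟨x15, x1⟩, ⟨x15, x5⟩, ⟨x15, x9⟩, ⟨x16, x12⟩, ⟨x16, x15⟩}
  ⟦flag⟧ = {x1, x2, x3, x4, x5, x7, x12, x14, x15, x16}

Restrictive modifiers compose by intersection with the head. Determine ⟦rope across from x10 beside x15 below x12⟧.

⟦across from x10⟧ = {x : ⟨x, x10⟩ ∈ ⟦across from⟧} = {x1, x2, x3, x4, x5, x7, x8, x9, x10, x14}
⟦beside x15⟧ = {x : ⟨x, x15⟩ ∈ ⟦beside⟧} = {x1, x2, x3, x5, x6, x7, x8, x9, x10, x11, x13, x14, x16}
⟦below x12⟧ = {x : ⟨x, x12⟩ ∈ ⟦below⟧} = {x1, x2, x4, x6, x7, x8, x9, x10, x12, x16}
⟦rope⟧ = {x1, x2, x3, x4, x5, x6, x7, x8, x10, x11, x12, x14, x16}
… ∩ ⟦across from x10⟧ = {x1, x2, x3, x4, x5, x6, x7, x8, x10, x11, x12, x14, x16} ∩ {x1, x2, x3, x4, x5, x7, x8, x9, x10, x14} = {x1, x2, x3, x4, x5, x7, x8, x10, x14}
… ∩ ⟦beside x15⟧ = {x1, x2, x3, x4, x5, x7, x8, x10, x14} ∩ {x1, x2, x3, x5, x6, x7, x8, x9, x10, x11, x13, x14, x16} = {x1, x2, x3, x5, x7, x8, x10, x14}
… ∩ ⟦below x12⟧ = {x1, x2, x3, x5, x7, x8, x10, x14} ∩ {x1, x2, x4, x6, x7, x8, x9, x10, x12, x16} = {x1, x2, x7, x8, x10}
So ⟦rope across from x10 beside x15 below x12⟧ = {x1, x2, x7, x8, x10}.

{x1, x2, x7, x8, x10}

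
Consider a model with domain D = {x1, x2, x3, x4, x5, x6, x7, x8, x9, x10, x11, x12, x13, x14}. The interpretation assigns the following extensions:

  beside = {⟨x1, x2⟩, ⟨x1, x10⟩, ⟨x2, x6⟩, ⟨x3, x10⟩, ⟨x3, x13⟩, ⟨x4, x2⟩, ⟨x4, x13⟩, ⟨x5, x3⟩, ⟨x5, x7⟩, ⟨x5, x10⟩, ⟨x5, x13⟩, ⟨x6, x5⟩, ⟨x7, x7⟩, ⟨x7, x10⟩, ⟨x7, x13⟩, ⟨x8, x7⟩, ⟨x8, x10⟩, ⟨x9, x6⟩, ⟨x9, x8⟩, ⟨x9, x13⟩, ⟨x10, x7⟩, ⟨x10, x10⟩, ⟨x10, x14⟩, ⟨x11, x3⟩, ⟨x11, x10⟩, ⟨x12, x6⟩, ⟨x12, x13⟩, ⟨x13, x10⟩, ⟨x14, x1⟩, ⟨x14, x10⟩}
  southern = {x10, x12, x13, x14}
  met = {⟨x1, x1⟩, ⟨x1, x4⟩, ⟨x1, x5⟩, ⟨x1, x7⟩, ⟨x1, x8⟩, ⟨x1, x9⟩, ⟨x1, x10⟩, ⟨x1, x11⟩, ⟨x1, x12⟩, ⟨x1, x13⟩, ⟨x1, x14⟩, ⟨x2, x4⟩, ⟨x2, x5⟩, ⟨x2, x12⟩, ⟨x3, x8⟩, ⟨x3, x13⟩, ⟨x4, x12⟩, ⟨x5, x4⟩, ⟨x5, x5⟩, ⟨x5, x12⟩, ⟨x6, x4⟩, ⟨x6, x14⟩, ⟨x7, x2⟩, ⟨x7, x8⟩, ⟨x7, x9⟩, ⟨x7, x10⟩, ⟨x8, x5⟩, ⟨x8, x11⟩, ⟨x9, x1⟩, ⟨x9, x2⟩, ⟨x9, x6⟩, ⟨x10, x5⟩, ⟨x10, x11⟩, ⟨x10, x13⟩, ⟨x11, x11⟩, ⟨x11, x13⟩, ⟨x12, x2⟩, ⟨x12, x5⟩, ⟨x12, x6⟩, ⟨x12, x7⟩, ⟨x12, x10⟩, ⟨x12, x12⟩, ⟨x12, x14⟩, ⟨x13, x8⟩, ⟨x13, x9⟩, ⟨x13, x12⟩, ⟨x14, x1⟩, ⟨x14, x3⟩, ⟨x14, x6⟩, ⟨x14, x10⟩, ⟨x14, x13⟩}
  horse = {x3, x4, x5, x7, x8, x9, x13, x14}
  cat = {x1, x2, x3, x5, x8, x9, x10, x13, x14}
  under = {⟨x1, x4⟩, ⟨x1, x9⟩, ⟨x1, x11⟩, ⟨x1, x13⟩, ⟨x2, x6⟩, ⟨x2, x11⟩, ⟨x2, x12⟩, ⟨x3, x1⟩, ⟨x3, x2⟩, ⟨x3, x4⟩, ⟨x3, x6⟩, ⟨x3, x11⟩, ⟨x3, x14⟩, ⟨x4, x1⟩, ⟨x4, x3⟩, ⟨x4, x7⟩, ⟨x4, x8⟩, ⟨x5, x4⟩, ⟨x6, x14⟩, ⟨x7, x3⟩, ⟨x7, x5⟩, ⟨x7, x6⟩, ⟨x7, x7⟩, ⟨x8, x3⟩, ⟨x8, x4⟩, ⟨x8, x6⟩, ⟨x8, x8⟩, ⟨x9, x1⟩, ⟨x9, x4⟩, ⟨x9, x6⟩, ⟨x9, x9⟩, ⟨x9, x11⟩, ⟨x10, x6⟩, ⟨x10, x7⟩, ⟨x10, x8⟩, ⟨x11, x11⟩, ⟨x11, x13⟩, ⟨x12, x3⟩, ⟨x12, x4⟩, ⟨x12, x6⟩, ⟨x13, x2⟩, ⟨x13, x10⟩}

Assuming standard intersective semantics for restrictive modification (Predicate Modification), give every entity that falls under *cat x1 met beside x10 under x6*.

⟦x1 met⟧ = {x : ⟨x1, x⟩ ∈ ⟦met⟧} = {x1, x4, x5, x7, x8, x9, x10, x11, x12, x13, x14}
⟦beside x10⟧ = {x : ⟨x, x10⟩ ∈ ⟦beside⟧} = {x1, x3, x5, x7, x8, x10, x11, x13, x14}
⟦under x6⟧ = {x : ⟨x, x6⟩ ∈ ⟦under⟧} = {x2, x3, x7, x8, x9, x10, x12}
⟦cat⟧ = {x1, x2, x3, x5, x8, x9, x10, x13, x14}
… ∩ ⟦x1 met⟧ = {x1, x2, x3, x5, x8, x9, x10, x13, x14} ∩ {x1, x4, x5, x7, x8, x9, x10, x11, x12, x13, x14} = {x1, x5, x8, x9, x10, x13, x14}
… ∩ ⟦beside x10⟧ = {x1, x5, x8, x9, x10, x13, x14} ∩ {x1, x3, x5, x7, x8, x10, x11, x13, x14} = {x1, x5, x8, x10, x13, x14}
… ∩ ⟦under x6⟧ = {x1, x5, x8, x10, x13, x14} ∩ {x2, x3, x7, x8, x9, x10, x12} = {x8, x10}
So ⟦cat x1 met beside x10 under x6⟧ = {x8, x10}.

{x8, x10}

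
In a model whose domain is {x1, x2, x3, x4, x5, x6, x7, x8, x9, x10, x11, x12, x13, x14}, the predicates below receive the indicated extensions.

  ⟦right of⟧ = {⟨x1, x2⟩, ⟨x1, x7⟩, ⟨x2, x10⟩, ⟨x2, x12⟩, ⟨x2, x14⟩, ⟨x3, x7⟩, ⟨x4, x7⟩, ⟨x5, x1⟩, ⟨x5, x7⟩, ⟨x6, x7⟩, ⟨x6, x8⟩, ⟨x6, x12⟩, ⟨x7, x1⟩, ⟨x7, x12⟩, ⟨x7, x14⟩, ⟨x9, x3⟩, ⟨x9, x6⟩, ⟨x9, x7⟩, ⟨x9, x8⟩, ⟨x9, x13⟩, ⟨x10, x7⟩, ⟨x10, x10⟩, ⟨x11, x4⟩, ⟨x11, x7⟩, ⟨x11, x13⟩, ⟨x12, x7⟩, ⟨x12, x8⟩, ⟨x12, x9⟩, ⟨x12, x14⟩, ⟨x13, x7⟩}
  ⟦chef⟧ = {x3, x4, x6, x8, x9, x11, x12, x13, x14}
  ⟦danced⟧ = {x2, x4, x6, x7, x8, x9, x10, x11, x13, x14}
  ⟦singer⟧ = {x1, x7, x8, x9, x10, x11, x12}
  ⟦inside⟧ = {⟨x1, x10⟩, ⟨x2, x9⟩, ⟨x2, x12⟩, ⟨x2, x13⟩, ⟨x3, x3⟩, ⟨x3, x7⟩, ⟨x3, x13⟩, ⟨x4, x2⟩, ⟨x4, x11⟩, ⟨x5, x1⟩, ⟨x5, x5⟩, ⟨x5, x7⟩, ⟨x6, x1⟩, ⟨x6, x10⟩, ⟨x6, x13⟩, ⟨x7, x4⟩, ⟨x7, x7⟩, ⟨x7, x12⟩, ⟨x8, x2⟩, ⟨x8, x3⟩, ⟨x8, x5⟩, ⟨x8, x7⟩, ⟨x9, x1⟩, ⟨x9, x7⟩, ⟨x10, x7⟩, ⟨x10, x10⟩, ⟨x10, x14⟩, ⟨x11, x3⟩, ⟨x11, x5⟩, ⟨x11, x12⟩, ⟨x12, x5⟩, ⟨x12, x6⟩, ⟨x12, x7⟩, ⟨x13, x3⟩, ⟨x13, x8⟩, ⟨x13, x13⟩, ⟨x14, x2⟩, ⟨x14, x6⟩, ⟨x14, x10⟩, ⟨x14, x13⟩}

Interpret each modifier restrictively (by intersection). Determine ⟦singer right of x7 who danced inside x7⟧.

{x9, x10}

⟦right of x7⟧ = {x : ⟨x, x7⟩ ∈ ⟦right of⟧} = {x1, x3, x4, x5, x6, x9, x10, x11, x12, x13}
⟦who danced⟧ = ⟦danced⟧ = {x2, x4, x6, x7, x8, x9, x10, x11, x13, x14}
⟦inside x7⟧ = {x : ⟨x, x7⟩ ∈ ⟦inside⟧} = {x3, x5, x7, x8, x9, x10, x12}
⟦singer⟧ = {x1, x7, x8, x9, x10, x11, x12}
… ∩ ⟦right of x7⟧ = {x1, x7, x8, x9, x10, x11, x12} ∩ {x1, x3, x4, x5, x6, x9, x10, x11, x12, x13} = {x1, x9, x10, x11, x12}
… ∩ ⟦who danced⟧ = {x1, x9, x10, x11, x12} ∩ {x2, x4, x6, x7, x8, x9, x10, x11, x13, x14} = {x9, x10, x11}
… ∩ ⟦inside x7⟧ = {x9, x10, x11} ∩ {x3, x5, x7, x8, x9, x10, x12} = {x9, x10}
So ⟦singer right of x7 who danced inside x7⟧ = {x9, x10}.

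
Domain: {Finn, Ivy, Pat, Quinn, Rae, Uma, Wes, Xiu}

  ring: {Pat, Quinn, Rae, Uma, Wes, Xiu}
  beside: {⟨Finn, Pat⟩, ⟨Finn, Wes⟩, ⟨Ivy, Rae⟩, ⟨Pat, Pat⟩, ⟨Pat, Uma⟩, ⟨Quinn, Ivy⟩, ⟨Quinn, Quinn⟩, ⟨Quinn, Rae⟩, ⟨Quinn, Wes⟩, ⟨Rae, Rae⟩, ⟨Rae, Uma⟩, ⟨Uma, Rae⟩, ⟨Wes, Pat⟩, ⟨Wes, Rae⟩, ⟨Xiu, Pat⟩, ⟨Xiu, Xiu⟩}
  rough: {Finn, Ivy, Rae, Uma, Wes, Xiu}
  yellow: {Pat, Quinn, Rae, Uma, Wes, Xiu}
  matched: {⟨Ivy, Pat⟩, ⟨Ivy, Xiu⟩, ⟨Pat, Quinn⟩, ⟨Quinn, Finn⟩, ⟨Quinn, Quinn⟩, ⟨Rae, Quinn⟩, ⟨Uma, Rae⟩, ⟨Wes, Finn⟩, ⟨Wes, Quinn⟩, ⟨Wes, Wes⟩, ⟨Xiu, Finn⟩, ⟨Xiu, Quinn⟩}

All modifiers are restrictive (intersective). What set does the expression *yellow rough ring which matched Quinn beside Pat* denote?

{Wes, Xiu}

⟦which matched Quinn⟧ = {x : ⟨x, Quinn⟩ ∈ ⟦matched⟧} = {Pat, Quinn, Rae, Wes, Xiu}
⟦beside Pat⟧ = {x : ⟨x, Pat⟩ ∈ ⟦beside⟧} = {Finn, Pat, Wes, Xiu}
⟦ring⟧ = {Pat, Quinn, Rae, Uma, Wes, Xiu}
… ∩ ⟦which matched Quinn⟧ = {Pat, Quinn, Rae, Uma, Wes, Xiu} ∩ {Pat, Quinn, Rae, Wes, Xiu} = {Pat, Quinn, Rae, Wes, Xiu}
… ∩ ⟦beside Pat⟧ = {Pat, Quinn, Rae, Wes, Xiu} ∩ {Finn, Pat, Wes, Xiu} = {Pat, Wes, Xiu}
… ∩ ⟦yellow⟧ = {Pat, Wes, Xiu} ∩ {Pat, Quinn, Rae, Uma, Wes, Xiu} = {Pat, Wes, Xiu}
… ∩ ⟦rough⟧ = {Pat, Wes, Xiu} ∩ {Finn, Ivy, Rae, Uma, Wes, Xiu} = {Wes, Xiu}
So ⟦yellow rough ring which matched Quinn beside Pat⟧ = {Wes, Xiu}.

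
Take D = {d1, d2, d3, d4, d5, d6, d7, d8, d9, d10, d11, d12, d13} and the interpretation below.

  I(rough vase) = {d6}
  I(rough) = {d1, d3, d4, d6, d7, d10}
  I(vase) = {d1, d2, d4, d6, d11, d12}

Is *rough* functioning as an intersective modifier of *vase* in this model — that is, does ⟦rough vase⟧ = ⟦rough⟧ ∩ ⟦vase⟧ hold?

no

⟦rough⟧ ∩ ⟦vase⟧ = {d1, d3, d4, d6, d7, d10} ∩ {d1, d2, d4, d6, d11, d12} = {d1, d4, d6}
Observed ⟦rough vase⟧ = {d6}.
These differ, so the modifier is not intersective in this model.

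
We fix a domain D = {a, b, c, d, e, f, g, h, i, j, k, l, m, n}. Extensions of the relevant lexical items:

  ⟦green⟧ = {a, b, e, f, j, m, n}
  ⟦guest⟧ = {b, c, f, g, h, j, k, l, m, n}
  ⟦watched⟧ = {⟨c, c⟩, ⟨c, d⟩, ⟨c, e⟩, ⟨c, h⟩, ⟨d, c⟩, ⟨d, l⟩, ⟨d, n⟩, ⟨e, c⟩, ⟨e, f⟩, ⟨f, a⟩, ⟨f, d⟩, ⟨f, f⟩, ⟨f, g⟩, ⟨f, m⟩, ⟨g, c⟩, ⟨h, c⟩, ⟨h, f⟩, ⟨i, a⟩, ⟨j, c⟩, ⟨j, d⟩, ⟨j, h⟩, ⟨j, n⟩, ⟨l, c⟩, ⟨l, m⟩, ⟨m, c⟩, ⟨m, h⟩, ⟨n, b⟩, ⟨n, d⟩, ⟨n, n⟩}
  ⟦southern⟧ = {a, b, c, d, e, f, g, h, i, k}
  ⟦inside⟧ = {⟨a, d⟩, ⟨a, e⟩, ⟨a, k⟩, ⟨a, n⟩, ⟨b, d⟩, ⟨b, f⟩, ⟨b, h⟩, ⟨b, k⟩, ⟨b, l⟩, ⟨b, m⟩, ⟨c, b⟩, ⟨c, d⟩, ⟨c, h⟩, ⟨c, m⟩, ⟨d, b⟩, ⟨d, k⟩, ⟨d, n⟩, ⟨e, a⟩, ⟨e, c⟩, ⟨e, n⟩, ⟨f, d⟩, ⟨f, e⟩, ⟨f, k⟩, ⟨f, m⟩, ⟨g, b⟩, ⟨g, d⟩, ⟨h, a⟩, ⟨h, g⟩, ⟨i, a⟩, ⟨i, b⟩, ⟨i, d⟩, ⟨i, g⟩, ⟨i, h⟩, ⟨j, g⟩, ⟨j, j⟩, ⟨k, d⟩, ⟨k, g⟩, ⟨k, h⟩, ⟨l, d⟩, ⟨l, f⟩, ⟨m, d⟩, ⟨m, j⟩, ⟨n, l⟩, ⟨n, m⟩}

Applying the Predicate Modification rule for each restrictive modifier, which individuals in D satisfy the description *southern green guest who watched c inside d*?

⟦who watched c⟧ = {x : ⟨x, c⟩ ∈ ⟦watched⟧} = {c, d, e, g, h, j, l, m}
⟦inside d⟧ = {x : ⟨x, d⟩ ∈ ⟦inside⟧} = {a, b, c, f, g, i, k, l, m}
⟦guest⟧ = {b, c, f, g, h, j, k, l, m, n}
… ∩ ⟦who watched c⟧ = {b, c, f, g, h, j, k, l, m, n} ∩ {c, d, e, g, h, j, l, m} = {c, g, h, j, l, m}
… ∩ ⟦inside d⟧ = {c, g, h, j, l, m} ∩ {a, b, c, f, g, i, k, l, m} = {c, g, l, m}
… ∩ ⟦southern⟧ = {c, g, l, m} ∩ {a, b, c, d, e, f, g, h, i, k} = {c, g}
… ∩ ⟦green⟧ = {c, g} ∩ {a, b, e, f, j, m, n} = ∅
So ⟦southern green guest who watched c inside d⟧ = { }.

{ }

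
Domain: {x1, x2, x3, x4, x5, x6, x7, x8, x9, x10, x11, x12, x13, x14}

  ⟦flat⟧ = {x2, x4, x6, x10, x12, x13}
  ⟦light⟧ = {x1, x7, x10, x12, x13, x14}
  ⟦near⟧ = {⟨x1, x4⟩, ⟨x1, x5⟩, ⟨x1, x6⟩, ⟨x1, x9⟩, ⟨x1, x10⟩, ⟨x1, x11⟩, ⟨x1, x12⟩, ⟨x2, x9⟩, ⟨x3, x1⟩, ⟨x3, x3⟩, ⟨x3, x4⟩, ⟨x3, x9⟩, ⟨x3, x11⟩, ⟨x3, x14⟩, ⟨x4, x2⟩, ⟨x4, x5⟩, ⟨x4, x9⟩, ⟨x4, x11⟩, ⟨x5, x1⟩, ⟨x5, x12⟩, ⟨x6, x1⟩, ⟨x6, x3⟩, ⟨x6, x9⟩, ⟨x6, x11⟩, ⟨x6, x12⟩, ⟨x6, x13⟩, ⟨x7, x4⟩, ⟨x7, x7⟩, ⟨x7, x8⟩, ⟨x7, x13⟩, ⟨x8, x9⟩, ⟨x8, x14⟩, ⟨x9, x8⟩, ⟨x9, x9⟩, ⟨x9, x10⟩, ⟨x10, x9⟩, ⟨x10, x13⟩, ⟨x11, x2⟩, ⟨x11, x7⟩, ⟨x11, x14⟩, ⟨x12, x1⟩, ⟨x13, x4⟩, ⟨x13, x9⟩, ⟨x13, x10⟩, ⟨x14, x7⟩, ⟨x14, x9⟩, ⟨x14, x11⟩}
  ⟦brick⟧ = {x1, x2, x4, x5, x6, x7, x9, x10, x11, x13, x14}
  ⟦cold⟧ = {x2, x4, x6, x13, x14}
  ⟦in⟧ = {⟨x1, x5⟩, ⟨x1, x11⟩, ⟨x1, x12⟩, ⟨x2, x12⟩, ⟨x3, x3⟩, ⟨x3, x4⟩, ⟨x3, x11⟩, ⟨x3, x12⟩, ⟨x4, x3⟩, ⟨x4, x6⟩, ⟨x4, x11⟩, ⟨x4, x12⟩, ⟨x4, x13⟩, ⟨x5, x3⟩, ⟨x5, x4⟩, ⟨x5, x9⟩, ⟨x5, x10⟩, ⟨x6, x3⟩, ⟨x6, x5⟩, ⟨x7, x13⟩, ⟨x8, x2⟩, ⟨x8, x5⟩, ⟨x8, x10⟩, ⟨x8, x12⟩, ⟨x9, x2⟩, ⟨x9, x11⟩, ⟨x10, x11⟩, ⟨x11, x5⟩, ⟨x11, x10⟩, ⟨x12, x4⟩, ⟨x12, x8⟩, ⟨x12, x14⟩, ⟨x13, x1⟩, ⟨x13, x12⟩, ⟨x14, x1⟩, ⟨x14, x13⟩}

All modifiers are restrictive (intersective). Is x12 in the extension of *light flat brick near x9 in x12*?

⟦near x9⟧ = {x : ⟨x, x9⟩ ∈ ⟦near⟧} = {x1, x2, x3, x4, x6, x8, x9, x10, x13, x14}
⟦in x12⟧ = {x : ⟨x, x12⟩ ∈ ⟦in⟧} = {x1, x2, x3, x4, x8, x13}
⟦brick⟧ = {x1, x2, x4, x5, x6, x7, x9, x10, x11, x13, x14}
… ∩ ⟦near x9⟧ = {x1, x2, x4, x5, x6, x7, x9, x10, x11, x13, x14} ∩ {x1, x2, x3, x4, x6, x8, x9, x10, x13, x14} = {x1, x2, x4, x6, x9, x10, x13, x14}
… ∩ ⟦in x12⟧ = {x1, x2, x4, x6, x9, x10, x13, x14} ∩ {x1, x2, x3, x4, x8, x13} = {x1, x2, x4, x13}
… ∩ ⟦light⟧ = {x1, x2, x4, x13} ∩ {x1, x7, x10, x12, x13, x14} = {x1, x13}
… ∩ ⟦flat⟧ = {x1, x13} ∩ {x2, x4, x6, x10, x12, x13} = {x13}
⟦light flat brick near x9 in x12⟧ = {x13}; x12 ∉ this set.

no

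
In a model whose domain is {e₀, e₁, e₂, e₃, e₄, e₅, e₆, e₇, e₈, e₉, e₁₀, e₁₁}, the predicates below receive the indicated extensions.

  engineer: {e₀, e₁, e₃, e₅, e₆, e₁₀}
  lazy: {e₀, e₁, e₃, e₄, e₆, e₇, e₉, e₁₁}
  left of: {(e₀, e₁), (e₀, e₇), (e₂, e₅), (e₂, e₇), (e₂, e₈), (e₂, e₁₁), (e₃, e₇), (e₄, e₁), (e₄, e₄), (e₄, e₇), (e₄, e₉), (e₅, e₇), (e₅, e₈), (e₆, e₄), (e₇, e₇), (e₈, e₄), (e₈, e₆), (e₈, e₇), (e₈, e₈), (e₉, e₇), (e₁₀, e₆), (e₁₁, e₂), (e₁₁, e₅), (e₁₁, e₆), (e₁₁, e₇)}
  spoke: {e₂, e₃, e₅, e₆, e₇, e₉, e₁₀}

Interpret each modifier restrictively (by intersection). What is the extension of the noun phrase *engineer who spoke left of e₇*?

⟦who spoke⟧ = ⟦spoke⟧ = {e₂, e₃, e₅, e₆, e₇, e₉, e₁₀}
⟦left of e₇⟧ = {x : ⟨x, e₇⟩ ∈ ⟦left of⟧} = {e₀, e₂, e₃, e₄, e₅, e₇, e₈, e₉, e₁₁}
⟦engineer⟧ = {e₀, e₁, e₃, e₅, e₆, e₁₀}
… ∩ ⟦who spoke⟧ = {e₀, e₁, e₃, e₅, e₆, e₁₀} ∩ {e₂, e₃, e₅, e₆, e₇, e₉, e₁₀} = {e₃, e₅, e₆, e₁₀}
… ∩ ⟦left of e₇⟧ = {e₃, e₅, e₆, e₁₀} ∩ {e₀, e₂, e₃, e₄, e₅, e₇, e₈, e₉, e₁₁} = {e₃, e₅}
So ⟦engineer who spoke left of e₇⟧ = {e₃, e₅}.

{e₃, e₅}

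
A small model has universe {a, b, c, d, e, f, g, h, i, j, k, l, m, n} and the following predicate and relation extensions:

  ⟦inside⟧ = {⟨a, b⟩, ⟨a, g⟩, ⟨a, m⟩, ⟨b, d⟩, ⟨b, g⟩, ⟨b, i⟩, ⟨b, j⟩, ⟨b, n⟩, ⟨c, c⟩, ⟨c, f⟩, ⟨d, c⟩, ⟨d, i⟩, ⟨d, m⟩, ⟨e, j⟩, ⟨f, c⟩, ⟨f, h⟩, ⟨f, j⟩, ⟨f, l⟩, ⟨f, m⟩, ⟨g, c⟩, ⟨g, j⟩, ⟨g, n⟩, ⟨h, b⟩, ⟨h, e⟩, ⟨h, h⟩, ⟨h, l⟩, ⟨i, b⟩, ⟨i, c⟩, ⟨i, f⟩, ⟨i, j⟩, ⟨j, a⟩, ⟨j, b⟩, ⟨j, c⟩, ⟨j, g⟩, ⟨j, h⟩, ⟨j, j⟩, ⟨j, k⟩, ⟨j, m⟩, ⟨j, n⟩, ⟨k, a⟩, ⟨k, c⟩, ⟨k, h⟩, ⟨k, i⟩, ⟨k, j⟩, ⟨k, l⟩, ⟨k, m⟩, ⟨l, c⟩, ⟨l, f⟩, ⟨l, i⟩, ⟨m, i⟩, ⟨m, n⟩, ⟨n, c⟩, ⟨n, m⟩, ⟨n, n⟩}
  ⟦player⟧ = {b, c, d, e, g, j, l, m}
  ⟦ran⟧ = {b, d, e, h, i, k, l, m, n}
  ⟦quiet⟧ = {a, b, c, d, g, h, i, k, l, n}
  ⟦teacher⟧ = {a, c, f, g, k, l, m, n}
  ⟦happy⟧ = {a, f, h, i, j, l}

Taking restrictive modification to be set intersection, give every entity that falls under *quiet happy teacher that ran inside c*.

⟦that ran⟧ = ⟦ran⟧ = {b, d, e, h, i, k, l, m, n}
⟦inside c⟧ = {x : ⟨x, c⟩ ∈ ⟦inside⟧} = {c, d, f, g, i, j, k, l, n}
⟦teacher⟧ = {a, c, f, g, k, l, m, n}
… ∩ ⟦that ran⟧ = {a, c, f, g, k, l, m, n} ∩ {b, d, e, h, i, k, l, m, n} = {k, l, m, n}
… ∩ ⟦inside c⟧ = {k, l, m, n} ∩ {c, d, f, g, i, j, k, l, n} = {k, l, n}
… ∩ ⟦quiet⟧ = {k, l, n} ∩ {a, b, c, d, g, h, i, k, l, n} = {k, l, n}
… ∩ ⟦happy⟧ = {k, l, n} ∩ {a, f, h, i, j, l} = {l}
So ⟦quiet happy teacher that ran inside c⟧ = {l}.

{l}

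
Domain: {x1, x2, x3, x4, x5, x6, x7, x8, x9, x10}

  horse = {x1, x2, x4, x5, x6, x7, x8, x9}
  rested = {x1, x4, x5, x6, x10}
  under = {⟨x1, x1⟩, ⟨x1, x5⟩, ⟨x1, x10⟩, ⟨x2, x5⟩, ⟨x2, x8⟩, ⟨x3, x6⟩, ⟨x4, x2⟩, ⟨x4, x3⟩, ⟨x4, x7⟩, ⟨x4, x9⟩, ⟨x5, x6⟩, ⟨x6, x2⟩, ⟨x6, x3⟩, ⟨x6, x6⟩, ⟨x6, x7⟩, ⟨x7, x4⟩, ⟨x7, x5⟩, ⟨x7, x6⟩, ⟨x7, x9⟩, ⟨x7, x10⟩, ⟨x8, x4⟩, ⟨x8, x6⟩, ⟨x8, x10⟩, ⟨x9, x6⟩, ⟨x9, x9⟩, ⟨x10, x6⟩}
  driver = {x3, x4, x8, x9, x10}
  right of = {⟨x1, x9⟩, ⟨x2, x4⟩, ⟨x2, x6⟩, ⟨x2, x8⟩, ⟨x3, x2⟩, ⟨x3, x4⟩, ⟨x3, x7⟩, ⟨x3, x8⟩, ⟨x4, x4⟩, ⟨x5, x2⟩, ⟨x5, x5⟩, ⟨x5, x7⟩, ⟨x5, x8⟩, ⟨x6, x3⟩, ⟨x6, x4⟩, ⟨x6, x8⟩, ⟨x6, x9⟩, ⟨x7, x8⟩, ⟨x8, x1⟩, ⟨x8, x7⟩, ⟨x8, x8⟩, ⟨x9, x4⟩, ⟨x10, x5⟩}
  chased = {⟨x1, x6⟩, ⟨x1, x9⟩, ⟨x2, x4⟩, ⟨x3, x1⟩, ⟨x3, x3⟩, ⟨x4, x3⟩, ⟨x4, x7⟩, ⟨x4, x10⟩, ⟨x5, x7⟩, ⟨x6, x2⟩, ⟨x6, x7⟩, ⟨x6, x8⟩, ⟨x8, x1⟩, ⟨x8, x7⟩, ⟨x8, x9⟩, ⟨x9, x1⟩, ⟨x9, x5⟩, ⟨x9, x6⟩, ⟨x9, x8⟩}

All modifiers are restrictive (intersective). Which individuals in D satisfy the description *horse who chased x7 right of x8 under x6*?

{x5, x6, x8}

⟦who chased x7⟧ = {x : ⟨x, x7⟩ ∈ ⟦chased⟧} = {x4, x5, x6, x8}
⟦right of x8⟧ = {x : ⟨x, x8⟩ ∈ ⟦right of⟧} = {x2, x3, x5, x6, x7, x8}
⟦under x6⟧ = {x : ⟨x, x6⟩ ∈ ⟦under⟧} = {x3, x5, x6, x7, x8, x9, x10}
⟦horse⟧ = {x1, x2, x4, x5, x6, x7, x8, x9}
… ∩ ⟦who chased x7⟧ = {x1, x2, x4, x5, x6, x7, x8, x9} ∩ {x4, x5, x6, x8} = {x4, x5, x6, x8}
… ∩ ⟦right of x8⟧ = {x4, x5, x6, x8} ∩ {x2, x3, x5, x6, x7, x8} = {x5, x6, x8}
… ∩ ⟦under x6⟧ = {x5, x6, x8} ∩ {x3, x5, x6, x7, x8, x9, x10} = {x5, x6, x8}
So ⟦horse who chased x7 right of x8 under x6⟧ = {x5, x6, x8}.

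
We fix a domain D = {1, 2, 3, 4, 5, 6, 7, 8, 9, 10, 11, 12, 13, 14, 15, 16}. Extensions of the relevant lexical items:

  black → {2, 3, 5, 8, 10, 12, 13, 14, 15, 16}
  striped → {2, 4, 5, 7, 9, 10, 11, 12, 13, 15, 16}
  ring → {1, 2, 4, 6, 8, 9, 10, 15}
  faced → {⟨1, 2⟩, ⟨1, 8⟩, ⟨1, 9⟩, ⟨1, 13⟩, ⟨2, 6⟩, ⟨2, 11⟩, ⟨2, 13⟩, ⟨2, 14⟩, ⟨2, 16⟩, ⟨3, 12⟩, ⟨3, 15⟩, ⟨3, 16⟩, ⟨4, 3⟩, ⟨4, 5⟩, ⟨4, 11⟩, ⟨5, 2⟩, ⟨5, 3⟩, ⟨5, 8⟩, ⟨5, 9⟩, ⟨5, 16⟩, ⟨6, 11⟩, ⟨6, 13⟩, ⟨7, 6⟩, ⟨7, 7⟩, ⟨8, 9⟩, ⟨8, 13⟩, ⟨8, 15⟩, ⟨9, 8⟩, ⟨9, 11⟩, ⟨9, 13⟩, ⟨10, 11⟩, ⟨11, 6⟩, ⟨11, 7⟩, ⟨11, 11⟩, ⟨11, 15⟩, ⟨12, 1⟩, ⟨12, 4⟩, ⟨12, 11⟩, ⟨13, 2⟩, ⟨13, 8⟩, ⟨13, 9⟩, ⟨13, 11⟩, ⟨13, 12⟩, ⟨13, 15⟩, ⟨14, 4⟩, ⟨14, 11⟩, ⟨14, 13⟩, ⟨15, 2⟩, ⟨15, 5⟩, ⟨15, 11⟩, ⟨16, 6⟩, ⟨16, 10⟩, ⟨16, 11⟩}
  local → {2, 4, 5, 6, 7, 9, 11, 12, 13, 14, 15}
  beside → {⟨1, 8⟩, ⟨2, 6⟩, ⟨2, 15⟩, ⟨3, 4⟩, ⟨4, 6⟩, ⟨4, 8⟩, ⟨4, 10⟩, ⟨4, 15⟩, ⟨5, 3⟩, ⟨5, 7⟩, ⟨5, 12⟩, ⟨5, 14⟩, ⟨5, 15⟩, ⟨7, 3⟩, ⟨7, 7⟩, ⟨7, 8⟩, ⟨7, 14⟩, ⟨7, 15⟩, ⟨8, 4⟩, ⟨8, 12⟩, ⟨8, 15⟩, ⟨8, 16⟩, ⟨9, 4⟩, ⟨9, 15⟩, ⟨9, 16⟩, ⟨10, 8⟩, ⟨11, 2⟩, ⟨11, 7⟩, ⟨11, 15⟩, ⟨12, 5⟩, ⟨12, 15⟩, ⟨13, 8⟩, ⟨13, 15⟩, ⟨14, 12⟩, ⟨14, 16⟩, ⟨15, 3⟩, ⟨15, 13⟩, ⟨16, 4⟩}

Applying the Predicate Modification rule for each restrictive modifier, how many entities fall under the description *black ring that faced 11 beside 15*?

⟦that faced 11⟧ = {x : ⟨x, 11⟩ ∈ ⟦faced⟧} = {2, 4, 6, 9, 10, 11, 12, 13, 14, 15, 16}
⟦beside 15⟧ = {x : ⟨x, 15⟩ ∈ ⟦beside⟧} = {2, 4, 5, 7, 8, 9, 11, 12, 13}
⟦ring⟧ = {1, 2, 4, 6, 8, 9, 10, 15}
… ∩ ⟦that faced 11⟧ = {1, 2, 4, 6, 8, 9, 10, 15} ∩ {2, 4, 6, 9, 10, 11, 12, 13, 14, 15, 16} = {2, 4, 6, 9, 10, 15}
… ∩ ⟦beside 15⟧ = {2, 4, 6, 9, 10, 15} ∩ {2, 4, 5, 7, 8, 9, 11, 12, 13} = {2, 4, 9}
… ∩ ⟦black⟧ = {2, 4, 9} ∩ {2, 3, 5, 8, 10, 12, 13, 14, 15, 16} = {2}
⟦black ring that faced 11 beside 15⟧ = {2}, so the cardinality is 1.

1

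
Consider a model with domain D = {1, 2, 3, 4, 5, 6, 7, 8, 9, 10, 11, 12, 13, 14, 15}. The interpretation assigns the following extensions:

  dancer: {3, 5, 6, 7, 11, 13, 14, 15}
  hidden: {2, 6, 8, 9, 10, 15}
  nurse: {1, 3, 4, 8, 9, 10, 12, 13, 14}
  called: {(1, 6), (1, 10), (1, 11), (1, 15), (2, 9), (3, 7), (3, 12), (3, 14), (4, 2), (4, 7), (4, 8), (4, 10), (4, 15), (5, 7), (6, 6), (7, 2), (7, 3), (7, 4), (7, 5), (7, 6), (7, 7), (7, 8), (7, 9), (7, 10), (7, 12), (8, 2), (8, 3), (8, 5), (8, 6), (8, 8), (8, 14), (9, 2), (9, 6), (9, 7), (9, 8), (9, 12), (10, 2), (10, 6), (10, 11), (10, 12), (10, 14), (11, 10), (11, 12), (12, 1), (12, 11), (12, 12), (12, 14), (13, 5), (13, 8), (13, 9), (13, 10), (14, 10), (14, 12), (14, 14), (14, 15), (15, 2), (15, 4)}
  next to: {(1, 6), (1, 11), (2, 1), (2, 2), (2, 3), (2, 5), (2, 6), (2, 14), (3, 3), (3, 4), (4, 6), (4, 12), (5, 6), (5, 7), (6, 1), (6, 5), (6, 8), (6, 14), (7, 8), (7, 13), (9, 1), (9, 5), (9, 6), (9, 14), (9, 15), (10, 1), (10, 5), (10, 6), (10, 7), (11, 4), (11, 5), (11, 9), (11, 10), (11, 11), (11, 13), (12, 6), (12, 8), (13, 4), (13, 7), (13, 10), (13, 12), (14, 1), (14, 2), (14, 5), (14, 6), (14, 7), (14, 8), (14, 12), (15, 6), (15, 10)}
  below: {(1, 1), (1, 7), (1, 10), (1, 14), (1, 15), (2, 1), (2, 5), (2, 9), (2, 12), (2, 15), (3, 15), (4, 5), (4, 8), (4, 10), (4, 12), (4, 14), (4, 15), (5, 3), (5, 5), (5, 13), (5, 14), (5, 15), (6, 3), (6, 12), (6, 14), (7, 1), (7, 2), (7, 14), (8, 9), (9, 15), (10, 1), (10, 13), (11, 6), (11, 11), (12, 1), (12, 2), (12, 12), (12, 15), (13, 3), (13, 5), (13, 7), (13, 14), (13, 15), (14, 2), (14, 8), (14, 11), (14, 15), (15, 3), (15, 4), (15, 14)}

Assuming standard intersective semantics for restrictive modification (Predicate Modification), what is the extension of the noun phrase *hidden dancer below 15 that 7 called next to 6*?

{ }

⟦below 15⟧ = {x : ⟨x, 15⟩ ∈ ⟦below⟧} = {1, 2, 3, 4, 5, 9, 12, 13, 14}
⟦that 7 called⟧ = {x : ⟨7, x⟩ ∈ ⟦called⟧} = {2, 3, 4, 5, 6, 7, 8, 9, 10, 12}
⟦next to 6⟧ = {x : ⟨x, 6⟩ ∈ ⟦next to⟧} = {1, 2, 4, 5, 9, 10, 12, 14, 15}
⟦dancer⟧ = {3, 5, 6, 7, 11, 13, 14, 15}
… ∩ ⟦below 15⟧ = {3, 5, 6, 7, 11, 13, 14, 15} ∩ {1, 2, 3, 4, 5, 9, 12, 13, 14} = {3, 5, 13, 14}
… ∩ ⟦that 7 called⟧ = {3, 5, 13, 14} ∩ {2, 3, 4, 5, 6, 7, 8, 9, 10, 12} = {3, 5}
… ∩ ⟦next to 6⟧ = {3, 5} ∩ {1, 2, 4, 5, 9, 10, 12, 14, 15} = {5}
… ∩ ⟦hidden⟧ = {5} ∩ {2, 6, 8, 9, 10, 15} = ∅
So ⟦hidden dancer below 15 that 7 called next to 6⟧ = { }.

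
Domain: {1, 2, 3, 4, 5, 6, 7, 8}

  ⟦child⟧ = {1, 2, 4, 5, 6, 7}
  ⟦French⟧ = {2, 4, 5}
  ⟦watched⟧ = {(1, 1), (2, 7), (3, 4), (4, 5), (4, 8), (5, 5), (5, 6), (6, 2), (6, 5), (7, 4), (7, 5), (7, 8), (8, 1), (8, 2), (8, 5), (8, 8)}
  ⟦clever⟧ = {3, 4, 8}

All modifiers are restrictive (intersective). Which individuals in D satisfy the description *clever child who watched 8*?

{4}

⟦who watched 8⟧ = {x : ⟨x, 8⟩ ∈ ⟦watched⟧} = {4, 7, 8}
⟦child⟧ = {1, 2, 4, 5, 6, 7}
… ∩ ⟦who watched 8⟧ = {1, 2, 4, 5, 6, 7} ∩ {4, 7, 8} = {4, 7}
… ∩ ⟦clever⟧ = {4, 7} ∩ {3, 4, 8} = {4}
So ⟦clever child who watched 8⟧ = {4}.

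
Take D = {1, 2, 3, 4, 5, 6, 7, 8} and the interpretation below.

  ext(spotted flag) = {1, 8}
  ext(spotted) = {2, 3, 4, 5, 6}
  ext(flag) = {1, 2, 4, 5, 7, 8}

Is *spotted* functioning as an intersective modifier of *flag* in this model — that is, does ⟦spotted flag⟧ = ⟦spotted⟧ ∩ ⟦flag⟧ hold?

⟦spotted⟧ ∩ ⟦flag⟧ = {2, 3, 4, 5, 6} ∩ {1, 2, 4, 5, 7, 8} = {2, 4, 5}
Observed ⟦spotted flag⟧ = {1, 8}.
These differ, so the modifier is not intersective in this model.

no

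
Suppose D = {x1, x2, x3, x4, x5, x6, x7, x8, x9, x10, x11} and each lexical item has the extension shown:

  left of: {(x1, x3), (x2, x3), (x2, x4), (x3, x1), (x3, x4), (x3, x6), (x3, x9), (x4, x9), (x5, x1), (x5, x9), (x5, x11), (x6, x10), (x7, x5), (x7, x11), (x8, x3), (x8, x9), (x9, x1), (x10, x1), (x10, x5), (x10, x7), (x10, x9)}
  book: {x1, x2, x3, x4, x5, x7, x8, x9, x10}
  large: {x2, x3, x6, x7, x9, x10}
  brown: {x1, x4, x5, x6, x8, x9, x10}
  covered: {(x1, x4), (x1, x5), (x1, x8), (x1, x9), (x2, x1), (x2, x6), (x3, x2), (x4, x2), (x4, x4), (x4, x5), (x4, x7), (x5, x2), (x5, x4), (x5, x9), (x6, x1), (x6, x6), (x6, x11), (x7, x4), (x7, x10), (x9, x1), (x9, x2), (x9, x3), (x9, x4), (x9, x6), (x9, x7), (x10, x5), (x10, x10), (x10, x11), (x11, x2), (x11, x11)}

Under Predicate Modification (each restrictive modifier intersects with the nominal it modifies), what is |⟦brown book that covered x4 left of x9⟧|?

2

⟦that covered x4⟧ = {x : ⟨x, x4⟩ ∈ ⟦covered⟧} = {x1, x4, x5, x7, x9}
⟦left of x9⟧ = {x : ⟨x, x9⟩ ∈ ⟦left of⟧} = {x3, x4, x5, x8, x10}
⟦book⟧ = {x1, x2, x3, x4, x5, x7, x8, x9, x10}
… ∩ ⟦that covered x4⟧ = {x1, x2, x3, x4, x5, x7, x8, x9, x10} ∩ {x1, x4, x5, x7, x9} = {x1, x4, x5, x7, x9}
… ∩ ⟦left of x9⟧ = {x1, x4, x5, x7, x9} ∩ {x3, x4, x5, x8, x10} = {x4, x5}
… ∩ ⟦brown⟧ = {x4, x5} ∩ {x1, x4, x5, x6, x8, x9, x10} = {x4, x5}
⟦brown book that covered x4 left of x9⟧ = {x4, x5}, so the cardinality is 2.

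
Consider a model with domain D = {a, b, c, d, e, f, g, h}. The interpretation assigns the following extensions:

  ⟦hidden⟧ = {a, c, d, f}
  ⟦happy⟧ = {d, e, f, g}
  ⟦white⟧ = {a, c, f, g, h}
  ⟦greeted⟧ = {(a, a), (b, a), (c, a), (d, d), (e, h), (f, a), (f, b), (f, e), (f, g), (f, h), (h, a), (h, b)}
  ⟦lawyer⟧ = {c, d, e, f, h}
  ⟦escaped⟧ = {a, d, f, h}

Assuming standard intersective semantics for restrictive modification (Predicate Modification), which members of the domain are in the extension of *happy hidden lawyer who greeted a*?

{f}

⟦who greeted a⟧ = {x : ⟨x, a⟩ ∈ ⟦greeted⟧} = {a, b, c, f, h}
⟦lawyer⟧ = {c, d, e, f, h}
… ∩ ⟦who greeted a⟧ = {c, d, e, f, h} ∩ {a, b, c, f, h} = {c, f, h}
… ∩ ⟦happy⟧ = {c, f, h} ∩ {d, e, f, g} = {f}
… ∩ ⟦hidden⟧ = {f} ∩ {a, c, d, f} = {f}
So ⟦happy hidden lawyer who greeted a⟧ = {f}.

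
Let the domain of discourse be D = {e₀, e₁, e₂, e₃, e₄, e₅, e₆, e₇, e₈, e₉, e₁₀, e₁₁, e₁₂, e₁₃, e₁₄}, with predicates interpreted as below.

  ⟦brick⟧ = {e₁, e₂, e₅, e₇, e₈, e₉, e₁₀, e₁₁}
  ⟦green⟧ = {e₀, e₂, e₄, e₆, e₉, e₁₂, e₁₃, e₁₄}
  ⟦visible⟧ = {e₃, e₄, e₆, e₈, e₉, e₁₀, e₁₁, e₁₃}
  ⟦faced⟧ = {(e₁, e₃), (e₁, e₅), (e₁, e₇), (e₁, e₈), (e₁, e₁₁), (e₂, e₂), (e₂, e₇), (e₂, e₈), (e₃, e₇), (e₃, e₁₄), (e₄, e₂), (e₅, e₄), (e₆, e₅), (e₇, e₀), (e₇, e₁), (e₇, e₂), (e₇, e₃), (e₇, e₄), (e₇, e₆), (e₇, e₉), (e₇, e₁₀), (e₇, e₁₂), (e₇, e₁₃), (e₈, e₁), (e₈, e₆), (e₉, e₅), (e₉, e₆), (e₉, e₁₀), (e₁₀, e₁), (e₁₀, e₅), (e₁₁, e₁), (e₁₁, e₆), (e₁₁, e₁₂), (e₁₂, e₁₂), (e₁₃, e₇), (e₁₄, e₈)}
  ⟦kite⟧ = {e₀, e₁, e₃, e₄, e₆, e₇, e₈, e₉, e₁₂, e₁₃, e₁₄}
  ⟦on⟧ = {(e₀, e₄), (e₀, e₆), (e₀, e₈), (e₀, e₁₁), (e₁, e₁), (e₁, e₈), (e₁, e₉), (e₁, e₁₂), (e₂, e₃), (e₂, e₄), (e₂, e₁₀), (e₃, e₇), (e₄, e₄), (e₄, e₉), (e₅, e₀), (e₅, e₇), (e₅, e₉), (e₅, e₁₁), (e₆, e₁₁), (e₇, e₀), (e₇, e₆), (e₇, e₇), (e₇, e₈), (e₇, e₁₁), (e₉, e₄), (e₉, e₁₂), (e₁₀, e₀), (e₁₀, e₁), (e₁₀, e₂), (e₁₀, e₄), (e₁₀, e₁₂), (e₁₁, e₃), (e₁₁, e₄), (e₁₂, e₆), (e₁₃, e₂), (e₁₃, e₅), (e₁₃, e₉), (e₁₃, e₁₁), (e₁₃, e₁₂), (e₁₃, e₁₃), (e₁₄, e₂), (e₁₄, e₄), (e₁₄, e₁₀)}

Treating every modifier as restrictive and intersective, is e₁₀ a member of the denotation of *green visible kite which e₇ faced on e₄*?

⟦which e₇ faced⟧ = {x : ⟨e₇, x⟩ ∈ ⟦faced⟧} = {e₀, e₁, e₂, e₃, e₄, e₆, e₉, e₁₀, e₁₂, e₁₃}
⟦on e₄⟧ = {x : ⟨x, e₄⟩ ∈ ⟦on⟧} = {e₀, e₂, e₄, e₉, e₁₀, e₁₁, e₁₄}
⟦kite⟧ = {e₀, e₁, e₃, e₄, e₆, e₇, e₈, e₉, e₁₂, e₁₃, e₁₄}
… ∩ ⟦which e₇ faced⟧ = {e₀, e₁, e₃, e₄, e₆, e₇, e₈, e₉, e₁₂, e₁₃, e₁₄} ∩ {e₀, e₁, e₂, e₃, e₄, e₆, e₉, e₁₀, e₁₂, e₁₃} = {e₀, e₁, e₃, e₄, e₆, e₉, e₁₂, e₁₃}
… ∩ ⟦on e₄⟧ = {e₀, e₁, e₃, e₄, e₆, e₉, e₁₂, e₁₃} ∩ {e₀, e₂, e₄, e₉, e₁₀, e₁₁, e₁₄} = {e₀, e₄, e₉}
… ∩ ⟦green⟧ = {e₀, e₄, e₉} ∩ {e₀, e₂, e₄, e₆, e₉, e₁₂, e₁₃, e₁₄} = {e₀, e₄, e₉}
… ∩ ⟦visible⟧ = {e₀, e₄, e₉} ∩ {e₃, e₄, e₆, e₈, e₉, e₁₀, e₁₁, e₁₃} = {e₄, e₉}
⟦green visible kite which e₇ faced on e₄⟧ = {e₄, e₉}; e₁₀ ∉ this set.

no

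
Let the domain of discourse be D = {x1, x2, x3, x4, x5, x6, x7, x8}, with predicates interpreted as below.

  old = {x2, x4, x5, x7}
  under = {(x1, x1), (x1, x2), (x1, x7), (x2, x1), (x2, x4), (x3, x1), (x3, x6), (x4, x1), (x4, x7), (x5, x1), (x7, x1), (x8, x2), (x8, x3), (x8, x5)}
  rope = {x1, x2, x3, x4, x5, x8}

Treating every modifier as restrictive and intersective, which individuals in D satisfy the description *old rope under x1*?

⟦under x1⟧ = {x : ⟨x, x1⟩ ∈ ⟦under⟧} = {x1, x2, x3, x4, x5, x7}
⟦rope⟧ = {x1, x2, x3, x4, x5, x8}
… ∩ ⟦under x1⟧ = {x1, x2, x3, x4, x5, x8} ∩ {x1, x2, x3, x4, x5, x7} = {x1, x2, x3, x4, x5}
… ∩ ⟦old⟧ = {x1, x2, x3, x4, x5} ∩ {x2, x4, x5, x7} = {x2, x4, x5}
So ⟦old rope under x1⟧ = {x2, x4, x5}.

{x2, x4, x5}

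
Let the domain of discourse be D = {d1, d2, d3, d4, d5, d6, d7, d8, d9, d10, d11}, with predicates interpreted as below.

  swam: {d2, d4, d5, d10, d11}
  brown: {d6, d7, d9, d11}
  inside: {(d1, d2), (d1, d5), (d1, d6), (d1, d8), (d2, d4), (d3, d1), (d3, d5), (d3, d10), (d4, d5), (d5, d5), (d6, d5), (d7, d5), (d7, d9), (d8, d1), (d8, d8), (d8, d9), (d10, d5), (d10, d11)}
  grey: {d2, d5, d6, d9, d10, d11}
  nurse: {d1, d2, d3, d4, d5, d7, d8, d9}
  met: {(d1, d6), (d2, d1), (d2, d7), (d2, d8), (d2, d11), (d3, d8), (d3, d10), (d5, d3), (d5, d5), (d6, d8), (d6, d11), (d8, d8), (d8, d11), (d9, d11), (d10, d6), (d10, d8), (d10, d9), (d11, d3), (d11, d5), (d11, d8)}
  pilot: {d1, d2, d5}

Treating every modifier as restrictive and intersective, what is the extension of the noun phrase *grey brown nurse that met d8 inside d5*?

⟦that met d8⟧ = {x : ⟨x, d8⟩ ∈ ⟦met⟧} = {d2, d3, d6, d8, d10, d11}
⟦inside d5⟧ = {x : ⟨x, d5⟩ ∈ ⟦inside⟧} = {d1, d3, d4, d5, d6, d7, d10}
⟦nurse⟧ = {d1, d2, d3, d4, d5, d7, d8, d9}
… ∩ ⟦that met d8⟧ = {d1, d2, d3, d4, d5, d7, d8, d9} ∩ {d2, d3, d6, d8, d10, d11} = {d2, d3, d8}
… ∩ ⟦inside d5⟧ = {d2, d3, d8} ∩ {d1, d3, d4, d5, d6, d7, d10} = {d3}
… ∩ ⟦grey⟧ = {d3} ∩ {d2, d5, d6, d9, d10, d11} = ∅
… ∩ ⟦brown⟧ = ∅ ∩ {d6, d7, d9, d11} = ∅
So ⟦grey brown nurse that met d8 inside d5⟧ = {}.

{}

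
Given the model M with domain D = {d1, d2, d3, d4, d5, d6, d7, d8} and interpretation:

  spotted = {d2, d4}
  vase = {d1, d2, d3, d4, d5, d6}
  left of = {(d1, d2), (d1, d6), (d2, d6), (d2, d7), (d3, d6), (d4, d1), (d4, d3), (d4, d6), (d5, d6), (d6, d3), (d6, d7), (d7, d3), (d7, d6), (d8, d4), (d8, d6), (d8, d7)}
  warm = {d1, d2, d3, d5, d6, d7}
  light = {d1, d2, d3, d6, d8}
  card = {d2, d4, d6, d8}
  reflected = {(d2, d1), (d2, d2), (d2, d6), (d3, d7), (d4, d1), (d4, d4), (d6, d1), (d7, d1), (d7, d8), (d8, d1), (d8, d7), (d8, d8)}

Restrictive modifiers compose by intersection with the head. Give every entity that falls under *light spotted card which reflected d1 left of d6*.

{d2}

⟦which reflected d1⟧ = {x : ⟨x, d1⟩ ∈ ⟦reflected⟧} = {d2, d4, d6, d7, d8}
⟦left of d6⟧ = {x : ⟨x, d6⟩ ∈ ⟦left of⟧} = {d1, d2, d3, d4, d5, d7, d8}
⟦card⟧ = {d2, d4, d6, d8}
… ∩ ⟦which reflected d1⟧ = {d2, d4, d6, d8} ∩ {d2, d4, d6, d7, d8} = {d2, d4, d6, d8}
… ∩ ⟦left of d6⟧ = {d2, d4, d6, d8} ∩ {d1, d2, d3, d4, d5, d7, d8} = {d2, d4, d8}
… ∩ ⟦light⟧ = {d2, d4, d8} ∩ {d1, d2, d3, d6, d8} = {d2, d8}
… ∩ ⟦spotted⟧ = {d2, d8} ∩ {d2, d4} = {d2}
So ⟦light spotted card which reflected d1 left of d6⟧ = {d2}.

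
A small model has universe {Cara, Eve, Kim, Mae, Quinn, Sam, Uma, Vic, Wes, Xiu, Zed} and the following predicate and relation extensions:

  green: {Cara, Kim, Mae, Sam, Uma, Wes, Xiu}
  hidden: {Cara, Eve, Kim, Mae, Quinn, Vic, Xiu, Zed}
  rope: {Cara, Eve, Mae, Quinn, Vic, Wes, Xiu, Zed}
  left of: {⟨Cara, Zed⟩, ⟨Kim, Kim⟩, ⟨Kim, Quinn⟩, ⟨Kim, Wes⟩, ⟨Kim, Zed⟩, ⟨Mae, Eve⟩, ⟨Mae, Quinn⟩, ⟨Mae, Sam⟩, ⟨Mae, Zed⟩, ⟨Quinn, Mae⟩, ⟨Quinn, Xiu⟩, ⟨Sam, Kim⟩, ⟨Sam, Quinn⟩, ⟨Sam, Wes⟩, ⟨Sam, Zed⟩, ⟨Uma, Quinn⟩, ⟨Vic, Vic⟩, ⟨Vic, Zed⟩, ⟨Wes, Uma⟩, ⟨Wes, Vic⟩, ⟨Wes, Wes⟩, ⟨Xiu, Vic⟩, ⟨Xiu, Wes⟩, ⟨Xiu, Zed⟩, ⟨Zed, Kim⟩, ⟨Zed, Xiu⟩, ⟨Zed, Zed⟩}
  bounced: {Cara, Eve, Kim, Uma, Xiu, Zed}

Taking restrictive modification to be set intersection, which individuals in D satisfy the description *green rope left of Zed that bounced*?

⟦left of Zed⟧ = {x : ⟨x, Zed⟩ ∈ ⟦left of⟧} = {Cara, Kim, Mae, Sam, Vic, Xiu, Zed}
⟦that bounced⟧ = ⟦bounced⟧ = {Cara, Eve, Kim, Uma, Xiu, Zed}
⟦rope⟧ = {Cara, Eve, Mae, Quinn, Vic, Wes, Xiu, Zed}
… ∩ ⟦left of Zed⟧ = {Cara, Eve, Mae, Quinn, Vic, Wes, Xiu, Zed} ∩ {Cara, Kim, Mae, Sam, Vic, Xiu, Zed} = {Cara, Mae, Vic, Xiu, Zed}
… ∩ ⟦that bounced⟧ = {Cara, Mae, Vic, Xiu, Zed} ∩ {Cara, Eve, Kim, Uma, Xiu, Zed} = {Cara, Xiu, Zed}
… ∩ ⟦green⟧ = {Cara, Xiu, Zed} ∩ {Cara, Kim, Mae, Sam, Uma, Wes, Xiu} = {Cara, Xiu}
So ⟦green rope left of Zed that bounced⟧ = {Cara, Xiu}.

{Cara, Xiu}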